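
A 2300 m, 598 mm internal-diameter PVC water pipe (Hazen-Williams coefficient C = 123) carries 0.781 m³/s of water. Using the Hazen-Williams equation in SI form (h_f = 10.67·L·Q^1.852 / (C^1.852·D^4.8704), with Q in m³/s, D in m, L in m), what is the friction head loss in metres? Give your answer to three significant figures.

h_f ≈ 25.6 m

h_f = 10.67·2300·0.781^1.852 / (123^1.852·0.598^4.8704) = 25.59 m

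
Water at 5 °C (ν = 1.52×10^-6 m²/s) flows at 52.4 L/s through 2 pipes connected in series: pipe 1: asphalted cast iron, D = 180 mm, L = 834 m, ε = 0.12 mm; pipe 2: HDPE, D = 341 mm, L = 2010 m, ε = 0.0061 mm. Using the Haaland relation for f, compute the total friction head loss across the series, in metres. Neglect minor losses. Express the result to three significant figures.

H ≈ 20.9 m

Pipe 1: V = 2.059 m/s, Re = 2.44×10^5, ε/D = 6.67×10^-4, f = 0.01921, h_1 = f(L/D)V²/2g = 19.24 m
Pipe 2: V = 0.5738 m/s, Re = 1.29×10^5, ε/D = 1.79×10^-5, f = 0.01700, h_2 = f(L/D)V²/2g = 1.681 m
Series → Q common, losses add: H = Σh = 20.92 m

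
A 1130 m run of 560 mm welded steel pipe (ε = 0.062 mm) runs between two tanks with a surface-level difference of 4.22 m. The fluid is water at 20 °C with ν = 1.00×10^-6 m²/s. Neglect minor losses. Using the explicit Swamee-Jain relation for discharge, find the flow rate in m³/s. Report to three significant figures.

Q ≈ 0.427 m³/s

Swamee-Jain (Type II): Q = -0.965·√(gD⁵h_f/L)·ln[ε/(3.7D) + √(3.17ν²L/(gD³h_f))]
√(gD⁵h_f/L) = √(9.81·0.560⁵·4.22/1130) = 0.04492
ε/(3.7D) = 2.99×10^-5; √(3.17ν²L/(gD³h_f)) = 2.22×10^-5
Q = -0.965·0.04492·ln(5.212×10^-5) = 0.4275 m³/s
Check: V = 1.74 m/s, Re = 9.72×10^5, f = 0.01369, h_f = 4.24 m ≈ 4.22 m ✓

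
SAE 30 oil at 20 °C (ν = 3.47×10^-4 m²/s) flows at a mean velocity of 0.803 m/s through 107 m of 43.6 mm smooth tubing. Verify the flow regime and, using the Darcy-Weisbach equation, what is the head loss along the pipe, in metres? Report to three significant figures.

Re = VD/ν = 0.803·0.04360/3.47×10^-4 = 101 → laminar (Re < 2300)
f = 64/Re = 0.6343
h_f = f(L/D)V²/(2g) = 0.6343·(107/0.04360)·0.803²/(2·9.81) = 51.16 m

h_f ≈ 51.2 m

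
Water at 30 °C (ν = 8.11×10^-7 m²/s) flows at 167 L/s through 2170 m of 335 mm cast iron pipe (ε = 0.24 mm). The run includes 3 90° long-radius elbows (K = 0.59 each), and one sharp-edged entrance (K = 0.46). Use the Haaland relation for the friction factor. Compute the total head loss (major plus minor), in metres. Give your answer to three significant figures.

V = 4Q/(πD²) = 1.895 m/s; V²/2g = 0.1830 m
Re = 7.83×10^5, ε/D = 7.16×10^-4 → f = 0.01860 (Haaland)
Major: h_f = f(L/D)·V²/2g = 0.01860·6478·0.1830 = 22.04 m
Minor: ΣK = 2.23; h_m = ΣK·V²/2g = 0.4080 m
Total H_L = 22.04 + 0.4080 = 22.45 m

H_L ≈ 22.5 m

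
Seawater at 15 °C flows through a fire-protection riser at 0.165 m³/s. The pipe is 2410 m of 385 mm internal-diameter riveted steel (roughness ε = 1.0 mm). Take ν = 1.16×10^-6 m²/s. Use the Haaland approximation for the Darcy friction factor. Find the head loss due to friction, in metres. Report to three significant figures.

h_f ≈ 16.3 m

V = 4Q/(πD²) = 4·0.165/(π·0.385²) = 1.417 m/s
Re = VD/ν = 1.417·0.385/1.16×10^-6 = 4.70×10^5 → turbulent
ε/D = 1.0/385 = 0.00260
Haaland: f = 0.02547
h_f = f(L/D)V²/(2g) = 0.02547·(2410/0.385)·1.417²/(2·9.81) = 16.33 m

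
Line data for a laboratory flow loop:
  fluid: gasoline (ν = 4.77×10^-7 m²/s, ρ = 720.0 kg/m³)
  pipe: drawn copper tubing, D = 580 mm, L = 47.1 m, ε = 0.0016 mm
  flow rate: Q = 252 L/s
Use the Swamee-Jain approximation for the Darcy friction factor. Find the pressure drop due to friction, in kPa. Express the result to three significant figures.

Δp ≈ 0.303 kPa

V = 4Q/(πD²) = 4·0.252/(π·0.580²) = 0.9538 m/s
Re = VD/ν = 0.9538·0.580/4.77×10^-7 = 1.16×10^6 → turbulent
ε/D = 0.0016/580 = 2.76×10^-6
Swamee-Jain: f = 0.01140
h_f = f(L/D)V²/(2g) = 0.01140·(47.1/0.580)·0.9538²/(2·9.81) = 0.04292 m
Δp = ρg·h_f = 720.0·9.81·0.04292 = 0.3032 kPa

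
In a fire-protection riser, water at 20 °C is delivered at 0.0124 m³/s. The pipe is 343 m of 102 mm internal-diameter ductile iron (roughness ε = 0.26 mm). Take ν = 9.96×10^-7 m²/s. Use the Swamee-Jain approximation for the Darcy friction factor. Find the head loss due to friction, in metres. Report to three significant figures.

h_f ≈ 10.3 m

V = 4Q/(πD²) = 4·0.0124/(π·0.102²) = 1.518 m/s
Re = VD/ν = 1.518·0.102/9.96×10^-7 = 1.55×10^5 → turbulent
ε/D = 0.26/102 = 0.00255
Swamee-Jain: f = 0.02617
h_f = f(L/D)V²/(2g) = 0.02617·(343/0.102)·1.518²/(2·9.81) = 10.33 m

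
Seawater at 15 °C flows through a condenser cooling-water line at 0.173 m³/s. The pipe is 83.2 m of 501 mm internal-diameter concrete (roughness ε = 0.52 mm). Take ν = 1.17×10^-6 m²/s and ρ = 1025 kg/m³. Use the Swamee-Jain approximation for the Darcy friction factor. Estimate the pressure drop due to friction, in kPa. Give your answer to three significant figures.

V = 4Q/(πD²) = 4·0.173/(π·0.501²) = 0.8776 m/s
Re = VD/ν = 0.8776·0.501/1.17×10^-6 = 3.76×10^5 → turbulent
ε/D = 0.52/501 = 0.00104
Swamee-Jain: f = 0.02071
h_f = f(L/D)V²/(2g) = 0.02071·(83.2/0.501)·0.8776²/(2·9.81) = 0.1350 m
Δp = ρg·h_f = 1025·9.81·0.1350 = 1.358 kPa

Δp ≈ 1.36 kPa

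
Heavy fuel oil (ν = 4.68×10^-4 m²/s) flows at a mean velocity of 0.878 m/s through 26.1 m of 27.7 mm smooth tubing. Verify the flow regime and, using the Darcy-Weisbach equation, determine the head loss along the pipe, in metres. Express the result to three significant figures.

h_f ≈ 45.6 m

Re = VD/ν = 0.878·0.02770/4.68×10^-4 = 52.0 → laminar (Re < 2300)
f = 64/Re = 1.232
h_f = f(L/D)V²/(2g) = 1.232·(26.1/0.02770)·0.878²/(2·9.81) = 45.59 m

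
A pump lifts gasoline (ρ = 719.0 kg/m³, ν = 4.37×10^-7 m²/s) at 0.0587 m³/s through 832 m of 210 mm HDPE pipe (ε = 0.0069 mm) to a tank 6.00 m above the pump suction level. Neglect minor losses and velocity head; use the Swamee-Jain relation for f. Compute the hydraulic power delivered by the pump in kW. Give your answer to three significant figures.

P_hyd ≈ 5.53 kW

V = 4Q/(πD²) = 1.695 m/s; Re = 8.14×10^5; ε/D = 3.29×10^-5; f = 0.01269
h_f = f(L/D)V²/2g = 7.358 m
Total head H = z + h_f = 6.00 + 7.358 = 13.36 m
P_hyd = ρgQH = 719.0·9.81·0.0587·13.36 = 5.531 kW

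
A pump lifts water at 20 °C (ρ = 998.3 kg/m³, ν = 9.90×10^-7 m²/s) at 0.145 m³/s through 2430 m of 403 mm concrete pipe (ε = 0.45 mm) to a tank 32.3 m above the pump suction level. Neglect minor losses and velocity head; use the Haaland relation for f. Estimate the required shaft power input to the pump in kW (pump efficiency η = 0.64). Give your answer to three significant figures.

V = 4Q/(πD²) = 1.137 m/s; Re = 4.63×10^5; ε/D = 0.00112; f = 0.02074
h_f = f(L/D)V²/2g = 8.235 m
Total head H = z + h_f = 32.3 + 8.235 = 40.53 m
P_hyd = ρgQH = 998.3·9.81·0.145·40.53 = 57.56 kW
P_shaft = P_hyd/η = 57.56/0.64 = 89.94 kW

P_shaft ≈ 89.9 kW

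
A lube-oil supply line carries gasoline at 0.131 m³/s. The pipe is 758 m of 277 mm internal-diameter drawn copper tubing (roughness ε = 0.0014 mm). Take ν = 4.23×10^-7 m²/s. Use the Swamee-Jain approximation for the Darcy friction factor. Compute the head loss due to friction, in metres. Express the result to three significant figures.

h_f ≈ 7.32 m

V = 4Q/(πD²) = 4·0.131/(π·0.277²) = 2.174 m/s
Re = VD/ν = 2.174·0.277/4.23×10^-7 = 1.42×10^6 → turbulent
ε/D = 0.0014/277 = 5.05×10^-6
Swamee-Jain: f = 0.01110
h_f = f(L/D)V²/(2g) = 0.01110·(758/0.277)·2.174²/(2·9.81) = 7.319 m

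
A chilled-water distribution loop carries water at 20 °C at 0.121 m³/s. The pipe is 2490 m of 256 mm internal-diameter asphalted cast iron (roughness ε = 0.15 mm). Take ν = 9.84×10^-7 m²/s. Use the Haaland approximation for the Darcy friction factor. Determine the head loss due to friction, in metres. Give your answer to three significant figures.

h_f ≈ 49.2 m

V = 4Q/(πD²) = 4·0.121/(π·0.256²) = 2.351 m/s
Re = VD/ν = 2.351·0.256/9.84×10^-7 = 6.12×10^5 → turbulent
ε/D = 0.15/256 = 5.86×10^-4
Haaland: f = 0.01797
h_f = f(L/D)V²/(2g) = 0.01797·(2490/0.256)·2.351²/(2·9.81) = 49.24 m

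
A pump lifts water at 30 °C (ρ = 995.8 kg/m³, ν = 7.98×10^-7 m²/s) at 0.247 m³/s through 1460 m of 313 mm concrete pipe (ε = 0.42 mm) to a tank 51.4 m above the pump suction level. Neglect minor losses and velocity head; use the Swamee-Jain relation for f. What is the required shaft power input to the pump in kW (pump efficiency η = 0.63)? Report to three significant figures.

P_shaft ≈ 398 kW

V = 4Q/(πD²) = 3.210 m/s; Re = 1.26×10^6; ε/D = 0.00134; f = 0.02139
h_f = f(L/D)V²/2g = 52.40 m
Total head H = z + h_f = 51.4 + 52.40 = 103.8 m
P_hyd = ρgQH = 995.8·9.81·0.247·103.8 = 250.5 kW
P_shaft = P_hyd/η = 250.5/0.63 = 397.6 kW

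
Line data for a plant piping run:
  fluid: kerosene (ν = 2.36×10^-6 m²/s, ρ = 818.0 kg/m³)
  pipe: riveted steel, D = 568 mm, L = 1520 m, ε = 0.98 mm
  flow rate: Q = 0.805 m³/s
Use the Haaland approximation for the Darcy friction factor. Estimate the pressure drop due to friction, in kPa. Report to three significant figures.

V = 4Q/(πD²) = 4·0.805/(π·0.568²) = 3.177 m/s
Re = VD/ν = 3.177·0.568/2.36×10^-6 = 7.65×10^5 → turbulent
ε/D = 0.98/568 = 0.00173
Haaland: f = 0.02281
h_f = f(L/D)V²/(2g) = 0.02281·(1520/0.568)·3.177²/(2·9.81) = 31.40 m
Δp = ρg·h_f = 818.0·9.81·31.40 = 251.9 kPa

Δp ≈ 252 kPa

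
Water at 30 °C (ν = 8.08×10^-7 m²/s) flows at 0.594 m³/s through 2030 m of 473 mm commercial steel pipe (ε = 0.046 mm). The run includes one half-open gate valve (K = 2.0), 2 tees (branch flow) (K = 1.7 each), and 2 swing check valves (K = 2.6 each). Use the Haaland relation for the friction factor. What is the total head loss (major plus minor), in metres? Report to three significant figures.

H_L ≈ 37.9 m

V = 4Q/(πD²) = 3.380 m/s; V²/2g = 0.5824 m
Re = 1.98×10^6, ε/D = 9.73×10^-5 → f = 0.01269 (Haaland)
Major: h_f = f(L/D)·V²/2g = 0.01269·4292·0.5824 = 31.73 m
Minor: ΣK = 10.6; h_m = ΣK·V²/2g = 6.174 m
Total H_L = 31.73 + 6.174 = 37.91 m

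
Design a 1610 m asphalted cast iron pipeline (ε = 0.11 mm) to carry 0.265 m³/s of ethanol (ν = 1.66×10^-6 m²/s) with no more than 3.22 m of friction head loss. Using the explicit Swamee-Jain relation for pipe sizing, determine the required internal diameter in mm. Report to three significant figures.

Swamee-Jain (Type III): D = 0.66·[ε^1.25·(LQ²/(gh_f))^4.75 + ν·Q^9.4·(L/(gh_f))^5.2]^0.04
LQ²/(gh_f) = 3.579; L/(gh_f) = 50.97
Term 1 = ε^1.25·(…)^4.75 = 0.00481; Term 2 = ν·Q^9.4·(…)^5.2 = 0.00475
D = 0.66·(0.00481 + 0.00475)^0.04 = 0.5480 m = 548 mm
Check: V = 1.12 m/s, Re = 3.71×10^5, f = 0.01595, h_f = 3.02 m ≈ 3.22 m ✓

D ≈ 548 mm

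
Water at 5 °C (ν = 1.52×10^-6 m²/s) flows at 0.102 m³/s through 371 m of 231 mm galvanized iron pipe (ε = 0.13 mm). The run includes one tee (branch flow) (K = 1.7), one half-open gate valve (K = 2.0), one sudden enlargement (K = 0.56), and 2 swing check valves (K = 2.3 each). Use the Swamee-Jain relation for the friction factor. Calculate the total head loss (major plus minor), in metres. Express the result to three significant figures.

V = 4Q/(πD²) = 2.434 m/s; V²/2g = 0.3019 m
Re = 3.70×10^5, ε/D = 5.63×10^-4 → f = 0.01844 (Swamee-Jain)
Major: h_f = f(L/D)·V²/2g = 0.01844·1606·0.3019 = 8.942 m
Minor: ΣK = 8.86; h_m = ΣK·V²/2g = 2.675 m
Total H_L = 8.942 + 2.675 = 11.62 m

H_L ≈ 11.6 m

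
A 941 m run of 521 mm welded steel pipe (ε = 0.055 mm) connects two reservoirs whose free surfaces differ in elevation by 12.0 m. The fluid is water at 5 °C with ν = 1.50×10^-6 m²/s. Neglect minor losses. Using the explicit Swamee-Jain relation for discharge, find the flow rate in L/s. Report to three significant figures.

Q ≈ 664 L/s

Swamee-Jain (Type II): Q = -0.965·√(gD⁵h_f/L)·ln[ε/(3.7D) + √(3.17ν²L/(gD³h_f))]
√(gD⁵h_f/L) = √(9.81·0.521⁵·12.0/941) = 0.06930
ε/(3.7D) = 2.85×10^-5; √(3.17ν²L/(gD³h_f)) = 2.01×10^-5
Q = -0.965·0.06930·ln(4.861×10^-5) = 0.6642 m³/s
Check: V = 3.12 m/s, Re = 1.08×10^6, f = 0.01350, h_f = 12.1 m ≈ 12.0 m ✓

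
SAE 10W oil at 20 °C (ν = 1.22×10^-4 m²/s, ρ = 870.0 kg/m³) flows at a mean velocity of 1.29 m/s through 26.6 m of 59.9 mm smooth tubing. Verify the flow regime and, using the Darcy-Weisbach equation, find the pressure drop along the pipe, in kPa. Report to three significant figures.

Δp ≈ 32.5 kPa

Re = VD/ν = 1.29·0.05990/1.22×10^-4 = 633 → laminar (Re < 2300)
f = 64/Re = 0.1010
h_f = f(L/D)V²/(2g) = 0.1010·(26.6/0.05990)·1.29²/(2·9.81) = 3.806 m
Δp = ρg·h_f = 870.0·9.81·3.806 = 32.48 kPa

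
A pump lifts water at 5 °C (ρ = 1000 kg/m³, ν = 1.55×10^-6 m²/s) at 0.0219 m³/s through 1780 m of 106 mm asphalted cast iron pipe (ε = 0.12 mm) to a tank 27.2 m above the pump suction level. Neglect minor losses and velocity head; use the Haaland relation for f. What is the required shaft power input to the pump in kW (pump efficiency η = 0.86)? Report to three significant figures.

V = 4Q/(πD²) = 2.482 m/s; Re = 1.70×10^5; ε/D = 0.00113; f = 0.02161
h_f = f(L/D)V²/2g = 113.9 m
Total head H = z + h_f = 27.2 + 113.9 = 141.1 m
P_hyd = ρgQH = 1000·9.81·0.0219·141.1 = 30.32 kW
P_shaft = P_hyd/η = 30.32/0.86 = 35.25 kW

P_shaft ≈ 35.3 kW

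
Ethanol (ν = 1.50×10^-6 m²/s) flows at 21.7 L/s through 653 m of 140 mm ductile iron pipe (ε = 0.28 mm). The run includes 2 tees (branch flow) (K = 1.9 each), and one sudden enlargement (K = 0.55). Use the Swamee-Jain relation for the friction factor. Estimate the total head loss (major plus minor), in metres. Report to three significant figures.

V = 4Q/(πD²) = 1.410 m/s; V²/2g = 0.1013 m
Re = 1.32×10^5, ε/D = 0.00200 → f = 0.02494 (Swamee-Jain)
Major: h_f = f(L/D)·V²/2g = 0.02494·4664·0.1013 = 11.78 m
Minor: ΣK = 4.35; h_m = ΣK·V²/2g = 0.4406 m
Total H_L = 11.78 + 0.4406 = 12.22 m

H_L ≈ 12.2 m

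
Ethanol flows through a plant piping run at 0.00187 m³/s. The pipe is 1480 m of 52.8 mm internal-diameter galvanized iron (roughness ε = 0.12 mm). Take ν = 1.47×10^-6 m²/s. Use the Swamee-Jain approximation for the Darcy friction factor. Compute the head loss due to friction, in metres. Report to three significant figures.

V = 4Q/(πD²) = 4·0.00187/(π·0.0528²) = 0.8541 m/s
Re = VD/ν = 0.8541·0.0528/1.47×10^-6 = 3.07×10^4 → turbulent
ε/D = 0.12/52.8 = 0.00227
Swamee-Jain: f = 0.02886
h_f = f(L/D)V²/(2g) = 0.02886·(1480/0.0528)·0.8541²/(2·9.81) = 30.08 m

h_f ≈ 30.1 m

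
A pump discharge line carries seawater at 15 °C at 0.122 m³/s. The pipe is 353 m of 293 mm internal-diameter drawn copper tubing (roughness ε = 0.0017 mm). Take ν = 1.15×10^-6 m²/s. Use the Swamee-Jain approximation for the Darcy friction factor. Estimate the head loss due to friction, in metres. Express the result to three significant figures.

h_f ≈ 2.69 m

V = 4Q/(πD²) = 4·0.122/(π·0.293²) = 1.809 m/s
Re = VD/ν = 1.809·0.293/1.15×10^-6 = 4.61×10^5 → turbulent
ε/D = 0.0017/293 = 5.80×10^-6
Swamee-Jain: f = 0.01337
h_f = f(L/D)V²/(2g) = 0.01337·(353/0.293)·1.809²/(2·9.81) = 2.688 m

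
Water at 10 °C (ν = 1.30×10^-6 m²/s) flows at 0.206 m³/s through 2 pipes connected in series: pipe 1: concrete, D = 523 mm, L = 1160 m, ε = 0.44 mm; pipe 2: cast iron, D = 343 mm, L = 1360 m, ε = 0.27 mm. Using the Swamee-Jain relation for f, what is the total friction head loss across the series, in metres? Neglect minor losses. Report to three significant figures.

Pipe 1: V = 0.9589 m/s, Re = 3.86×10^5, ε/D = 8.41×10^-4, f = 0.01983, h_1 = f(L/D)V²/2g = 2.061 m
Pipe 2: V = 2.229 m/s, Re = 5.88×10^5, ε/D = 7.87×10^-4, f = 0.01926, h_2 = f(L/D)V²/2g = 19.35 m
Series → Q common, losses add: H = Σh = 21.41 m

H ≈ 21.4 m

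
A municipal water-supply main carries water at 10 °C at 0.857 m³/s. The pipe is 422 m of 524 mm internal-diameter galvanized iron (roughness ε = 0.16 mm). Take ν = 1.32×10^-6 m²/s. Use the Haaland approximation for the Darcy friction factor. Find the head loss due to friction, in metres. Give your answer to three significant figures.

V = 4Q/(πD²) = 4·0.857/(π·0.524²) = 3.974 m/s
Re = VD/ν = 3.974·0.524/1.32×10^-6 = 1.58×10^6 → turbulent
ε/D = 0.16/524 = 3.05×10^-4
Haaland: f = 0.01543
h_f = f(L/D)V²/(2g) = 0.01543·(422/0.524)·3.974²/(2·9.81) = 10.00 m

h_f ≈ 10.0 m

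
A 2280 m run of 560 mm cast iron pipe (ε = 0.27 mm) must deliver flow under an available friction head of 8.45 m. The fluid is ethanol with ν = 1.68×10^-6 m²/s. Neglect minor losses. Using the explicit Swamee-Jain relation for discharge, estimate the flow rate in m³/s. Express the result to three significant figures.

Swamee-Jain (Type II): Q = -0.965·√(gD⁵h_f/L)·ln[ε/(3.7D) + √(3.17ν²L/(gD³h_f))]
√(gD⁵h_f/L) = √(9.81·0.560⁵·8.45/2280) = 0.04475
ε/(3.7D) = 1.30×10^-4; √(3.17ν²L/(gD³h_f)) = 3.74×10^-5
Q = -0.965·0.04475·ln(1.677×10^-4) = 0.3754 m³/s
Check: V = 1.52 m/s, Re = 5.08×10^5, f = 0.01765, h_f = 8.51 m ≈ 8.45 m ✓

Q ≈ 0.375 m³/s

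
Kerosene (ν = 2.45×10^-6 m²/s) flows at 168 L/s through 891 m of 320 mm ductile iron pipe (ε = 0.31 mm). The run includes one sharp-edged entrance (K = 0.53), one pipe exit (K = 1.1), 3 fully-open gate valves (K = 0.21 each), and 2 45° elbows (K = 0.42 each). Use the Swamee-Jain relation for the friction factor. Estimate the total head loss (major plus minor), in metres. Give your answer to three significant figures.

V = 4Q/(πD²) = 2.089 m/s; V²/2g = 0.2224 m
Re = 2.73×10^5, ε/D = 9.69×10^-4 → f = 0.02071 (Swamee-Jain)
Major: h_f = f(L/D)·V²/2g = 0.02071·2784·0.2224 = 12.82 m
Minor: ΣK = 3.10; h_m = ΣK·V²/2g = 0.6894 m
Total H_L = 12.82 + 0.6894 = 13.51 m

H_L ≈ 13.5 m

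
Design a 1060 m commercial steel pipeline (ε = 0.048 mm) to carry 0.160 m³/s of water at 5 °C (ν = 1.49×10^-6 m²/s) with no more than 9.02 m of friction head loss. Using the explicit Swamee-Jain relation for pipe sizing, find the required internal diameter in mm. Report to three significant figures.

Swamee-Jain (Type III): D = 0.66·[ε^1.25·(LQ²/(gh_f))^4.75 + ν·Q^9.4·(L/(gh_f))^5.2]^0.04
LQ²/(gh_f) = 0.3067; L/(gh_f) = 11.98
Term 1 = ε^1.25·(…)^4.75 = 1.46×10^-8; Term 2 = ν·Q^9.4·(…)^5.2 = 1.99×10^-8
D = 0.66·(1.46×10^-8 + 1.99×10^-8)^0.04 = 0.3319 m = 332 mm
Check: V = 1.85 m/s, Re = 4.12×10^5, f = 0.01527, h_f = 8.49 m ≈ 9.02 m ✓

D ≈ 332 mm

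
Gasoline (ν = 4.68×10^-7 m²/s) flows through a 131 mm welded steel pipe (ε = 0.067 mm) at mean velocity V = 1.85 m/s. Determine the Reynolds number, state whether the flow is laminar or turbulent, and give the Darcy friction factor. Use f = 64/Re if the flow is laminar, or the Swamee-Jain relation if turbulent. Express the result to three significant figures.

Re = VD/ν = 1.850·0.131/4.68×10^-7 = 5.18×10^5
Re > 4000 → turbulent; ε/D = 5.11×10^-4
Swamee-Jain: f = 0.01782

Re ≈ 5.18×10^5; turbulent; f ≈ 0.0178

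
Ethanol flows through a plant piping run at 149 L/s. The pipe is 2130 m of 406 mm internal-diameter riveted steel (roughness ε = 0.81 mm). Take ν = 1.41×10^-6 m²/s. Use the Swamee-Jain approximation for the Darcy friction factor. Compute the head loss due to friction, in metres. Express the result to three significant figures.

h_f ≈ 8.53 m

V = 4Q/(πD²) = 4·0.149/(π·0.406²) = 1.151 m/s
Re = VD/ν = 1.151·0.406/1.41×10^-6 = 3.31×10^5 → turbulent
ε/D = 0.81/406 = 0.00200
Swamee-Jain: f = 0.02409
h_f = f(L/D)V²/(2g) = 0.02409·(2130/0.406)·1.151²/(2·9.81) = 8.534 m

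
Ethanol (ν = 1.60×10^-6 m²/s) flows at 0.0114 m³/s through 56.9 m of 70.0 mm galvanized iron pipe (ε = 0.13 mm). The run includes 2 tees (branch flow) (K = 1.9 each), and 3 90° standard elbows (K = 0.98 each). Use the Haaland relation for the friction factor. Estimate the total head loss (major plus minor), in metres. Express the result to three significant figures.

V = 4Q/(πD²) = 2.962 m/s; V²/2g = 0.4472 m
Re = 1.30×10^5, ε/D = 0.00186 → f = 0.02425 (Haaland)
Major: h_f = f(L/D)·V²/2g = 0.02425·812.9·0.4472 = 8.817 m
Minor: ΣK = 6.74; h_m = ΣK·V²/2g = 3.014 m
Total H_L = 8.817 + 3.014 = 11.83 m

H_L ≈ 11.8 m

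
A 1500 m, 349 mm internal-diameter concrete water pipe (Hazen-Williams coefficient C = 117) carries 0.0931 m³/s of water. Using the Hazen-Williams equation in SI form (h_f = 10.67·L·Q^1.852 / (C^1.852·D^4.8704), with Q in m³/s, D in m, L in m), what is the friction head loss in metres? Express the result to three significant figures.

h_f = 10.67·1500·0.0931^1.852 / (117^1.852·0.349^4.8704) = 4.910 m

h_f ≈ 4.91 m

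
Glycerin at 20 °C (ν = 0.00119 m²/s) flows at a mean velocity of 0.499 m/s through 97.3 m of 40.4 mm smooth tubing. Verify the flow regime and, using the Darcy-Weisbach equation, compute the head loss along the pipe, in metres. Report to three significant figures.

Re = VD/ν = 0.499·0.04040/0.00119 = 16.9 → laminar (Re < 2300)
f = 64/Re = 3.778
h_f = f(L/D)V²/(2g) = 3.778·(97.3/0.04040)·0.499²/(2·9.81) = 115.5 m

h_f ≈ 115 m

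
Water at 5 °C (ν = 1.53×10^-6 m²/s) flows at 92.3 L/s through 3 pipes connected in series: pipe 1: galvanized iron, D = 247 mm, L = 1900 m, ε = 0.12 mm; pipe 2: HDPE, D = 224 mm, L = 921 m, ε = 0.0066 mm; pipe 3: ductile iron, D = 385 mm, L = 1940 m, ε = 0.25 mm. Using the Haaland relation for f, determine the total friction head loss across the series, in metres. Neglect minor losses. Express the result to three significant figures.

H ≈ 45.6 m

Pipe 1: V = 1.926 m/s, Re = 3.11×10^5, ε/D = 4.86×10^-4, f = 0.01795, h_1 = f(L/D)V²/2g = 26.11 m
Pipe 2: V = 2.342 m/s, Re = 3.43×10^5, ε/D = 2.95×10^-5, f = 0.01427, h_2 = f(L/D)V²/2g = 16.40 m
Pipe 3: V = 0.7928 m/s, Re = 2.00×10^5, ε/D = 6.49×10^-4, f = 0.01939, h_3 = f(L/D)V²/2g = 3.130 m
Series → Q common, losses add: H = Σh = 45.64 m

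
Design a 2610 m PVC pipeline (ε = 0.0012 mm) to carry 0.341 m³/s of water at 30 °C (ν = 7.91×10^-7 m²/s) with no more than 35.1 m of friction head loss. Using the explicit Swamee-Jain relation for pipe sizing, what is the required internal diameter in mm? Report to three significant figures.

D ≈ 383 mm

Swamee-Jain (Type III): D = 0.66·[ε^1.25·(LQ²/(gh_f))^4.75 + ν·Q^9.4·(L/(gh_f))^5.2]^0.04
LQ²/(gh_f) = 0.8814; L/(gh_f) = 7.580
Term 1 = ε^1.25·(…)^4.75 = 2.18×10^-8; Term 2 = ν·Q^9.4·(…)^5.2 = 1.20×10^-6
D = 0.66·(2.18×10^-8 + 1.20×10^-6)^0.04 = 0.3829 m = 383 mm
Check: V = 2.96 m/s, Re = 1.43×10^6, f = 0.01103, h_f = 33.6 m ≈ 35.1 m ✓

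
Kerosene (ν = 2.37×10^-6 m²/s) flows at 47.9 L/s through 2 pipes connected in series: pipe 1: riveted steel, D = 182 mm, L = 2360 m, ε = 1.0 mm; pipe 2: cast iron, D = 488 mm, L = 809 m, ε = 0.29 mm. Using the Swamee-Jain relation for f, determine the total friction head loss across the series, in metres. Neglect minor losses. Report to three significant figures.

H ≈ 72.0 m

Pipe 1: V = 1.841 m/s, Re = 1.41×10^5, ε/D = 0.00549, f = 0.03209, h_1 = f(L/D)V²/2g = 71.90 m
Pipe 2: V = 0.2561 m/s, Re = 5.27×10^4, ε/D = 5.94×10^-4, f = 0.02274, h_2 = f(L/D)V²/2g = 0.1260 m
Series → Q common, losses add: H = Σh = 72.03 m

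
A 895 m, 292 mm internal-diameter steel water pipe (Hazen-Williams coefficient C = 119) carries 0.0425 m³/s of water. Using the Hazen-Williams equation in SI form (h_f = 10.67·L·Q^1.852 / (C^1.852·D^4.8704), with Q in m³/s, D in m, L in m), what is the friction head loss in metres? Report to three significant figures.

h_f ≈ 1.58 m

h_f = 10.67·895·0.0425^1.852 / (119^1.852·0.292^4.8704) = 1.584 m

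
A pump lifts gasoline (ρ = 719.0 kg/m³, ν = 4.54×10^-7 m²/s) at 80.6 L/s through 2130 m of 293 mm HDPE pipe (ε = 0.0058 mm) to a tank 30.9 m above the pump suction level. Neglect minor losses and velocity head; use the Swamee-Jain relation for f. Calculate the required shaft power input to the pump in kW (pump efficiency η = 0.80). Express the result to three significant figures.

P_shaft ≈ 26.7 kW

V = 4Q/(πD²) = 1.195 m/s; Re = 7.71×10^5; ε/D = 1.98×10^-5; f = 0.01254
h_f = f(L/D)V²/2g = 6.637 m
Total head H = z + h_f = 30.9 + 6.637 = 37.54 m
P_hyd = ρgQH = 719.0·9.81·0.0806·37.54 = 21.34 kW
P_shaft = P_hyd/η = 21.34/0.80 = 26.67 kW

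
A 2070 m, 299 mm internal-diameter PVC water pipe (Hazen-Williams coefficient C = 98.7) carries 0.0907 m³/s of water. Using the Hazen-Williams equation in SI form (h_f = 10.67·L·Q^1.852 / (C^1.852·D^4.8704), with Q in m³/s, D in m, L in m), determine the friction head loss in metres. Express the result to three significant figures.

h_f ≈ 18.8 m

h_f = 10.67·2070·0.0907^1.852 / (98.7^1.852·0.299^4.8704) = 18.79 m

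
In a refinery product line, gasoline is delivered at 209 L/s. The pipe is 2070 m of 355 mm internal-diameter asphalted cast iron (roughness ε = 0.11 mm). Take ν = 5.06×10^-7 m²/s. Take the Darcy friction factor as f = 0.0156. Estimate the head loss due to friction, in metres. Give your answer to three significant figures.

h_f ≈ 20.7 m

V = 4Q/(πD²) = 4·0.209/(π·0.355²) = 2.112 m/s
h_f = f(L/D)V²/(2g) = 0.01560·(2070/0.355)·2.112²/(2·9.81) = 20.67 m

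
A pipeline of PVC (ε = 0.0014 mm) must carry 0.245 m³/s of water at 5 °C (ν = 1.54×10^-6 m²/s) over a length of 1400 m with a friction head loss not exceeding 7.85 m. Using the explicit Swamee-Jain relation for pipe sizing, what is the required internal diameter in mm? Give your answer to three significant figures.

D ≈ 416 mm

Swamee-Jain (Type III): D = 0.66·[ε^1.25·(LQ²/(gh_f))^4.75 + ν·Q^9.4·(L/(gh_f))^5.2]^0.04
LQ²/(gh_f) = 1.091; L/(gh_f) = 18.18
Term 1 = ε^1.25·(…)^4.75 = 7.29×10^-8; Term 2 = ν·Q^9.4·(…)^5.2 = 9.90×10^-6
D = 0.66·(7.29×10^-8 + 9.90×10^-6)^0.04 = 0.4164 m = 416 mm
Check: V = 1.80 m/s, Re = 4.86×10^5, f = 0.01321, h_f = 7.33 m ≈ 7.85 m ✓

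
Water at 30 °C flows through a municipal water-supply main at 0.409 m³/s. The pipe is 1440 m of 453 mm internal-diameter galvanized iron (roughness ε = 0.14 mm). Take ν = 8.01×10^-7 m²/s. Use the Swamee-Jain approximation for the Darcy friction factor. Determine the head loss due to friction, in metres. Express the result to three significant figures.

V = 4Q/(πD²) = 4·0.409/(π·0.453²) = 2.538 m/s
Re = VD/ν = 2.538·0.453/8.01×10^-7 = 1.44×10^6 → turbulent
ε/D = 0.14/453 = 3.09×10^-4
Swamee-Jain: f = 0.01563
h_f = f(L/D)V²/(2g) = 0.01563·(1440/0.453)·2.538²/(2·9.81) = 16.30 m

h_f ≈ 16.3 m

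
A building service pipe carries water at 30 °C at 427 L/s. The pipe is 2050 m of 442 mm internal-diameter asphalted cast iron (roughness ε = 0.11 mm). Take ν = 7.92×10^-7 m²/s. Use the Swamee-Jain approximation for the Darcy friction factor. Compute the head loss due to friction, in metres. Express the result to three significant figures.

V = 4Q/(πD²) = 4·0.427/(π·0.442²) = 2.783 m/s
Re = VD/ν = 2.783·0.442/7.92×10^-7 = 1.55×10^6 → turbulent
ε/D = 0.11/442 = 2.49×10^-4
Swamee-Jain: f = 0.01500
h_f = f(L/D)V²/(2g) = 0.01500·(2050/0.442)·2.783²/(2·9.81) = 27.46 m

h_f ≈ 27.5 m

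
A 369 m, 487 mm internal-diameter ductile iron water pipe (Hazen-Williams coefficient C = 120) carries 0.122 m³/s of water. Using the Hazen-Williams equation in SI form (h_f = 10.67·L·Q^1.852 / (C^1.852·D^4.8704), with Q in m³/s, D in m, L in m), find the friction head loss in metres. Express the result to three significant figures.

h_f = 10.67·369·0.122^1.852 / (120^1.852·0.487^4.8704) = 0.3753 m

h_f ≈ 0.375 m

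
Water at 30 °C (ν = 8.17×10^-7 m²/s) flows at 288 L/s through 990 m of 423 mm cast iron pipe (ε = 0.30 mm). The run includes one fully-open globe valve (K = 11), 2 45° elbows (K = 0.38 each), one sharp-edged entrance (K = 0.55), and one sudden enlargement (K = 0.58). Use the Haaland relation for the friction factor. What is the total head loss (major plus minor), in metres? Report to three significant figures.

V = 4Q/(πD²) = 2.049 m/s; V²/2g = 0.2141 m
Re = 1.06×10^6, ε/D = 7.09×10^-4 → f = 0.01845 (Haaland)
Major: h_f = f(L/D)·V²/2g = 0.01845·2340·0.2141 = 9.243 m
Minor: ΣK = 12.9; h_m = ΣK·V²/2g = 2.759 m
Total H_L = 9.243 + 2.759 = 12.00 m

H_L ≈ 12.0 m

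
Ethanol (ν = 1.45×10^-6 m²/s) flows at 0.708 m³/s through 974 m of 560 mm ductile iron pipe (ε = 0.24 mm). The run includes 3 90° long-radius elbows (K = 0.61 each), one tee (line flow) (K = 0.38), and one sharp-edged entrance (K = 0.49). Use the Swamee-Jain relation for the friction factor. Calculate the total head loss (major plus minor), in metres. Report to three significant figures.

V = 4Q/(πD²) = 2.875 m/s; V²/2g = 0.4211 m
Re = 1.11×10^6, ε/D = 4.29×10^-4 → f = 0.01674 (Swamee-Jain)
Major: h_f = f(L/D)·V²/2g = 0.01674·1739·0.4211 = 12.26 m
Minor: ΣK = 2.70; h_m = ΣK·V²/2g = 1.137 m
Total H_L = 12.26 + 1.137 = 13.40 m

H_L ≈ 13.4 m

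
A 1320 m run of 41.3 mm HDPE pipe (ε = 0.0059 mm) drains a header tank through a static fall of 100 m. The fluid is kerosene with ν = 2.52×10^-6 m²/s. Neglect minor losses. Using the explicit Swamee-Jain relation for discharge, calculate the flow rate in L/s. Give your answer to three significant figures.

Swamee-Jain (Type II): Q = -0.965·√(gD⁵h_f/L)·ln[ε/(3.7D) + √(3.17ν²L/(gD³h_f))]
√(gD⁵h_f/L) = √(9.81·0.0413⁵·100/1320) = 2.988×10^-4
ε/(3.7D) = 3.86×10^-5; √(3.17ν²L/(gD³h_f)) = 6.20×10^-4
Q = -0.965·2.988×10^-4·ln(6.587×10^-4) = 0.002112 m³/s
Check: V = 1.58 m/s, Re = 2.58×10^4, f = 0.02463, h_f = 99.8 m ≈ 100 m ✓

Q ≈ 2.11 L/s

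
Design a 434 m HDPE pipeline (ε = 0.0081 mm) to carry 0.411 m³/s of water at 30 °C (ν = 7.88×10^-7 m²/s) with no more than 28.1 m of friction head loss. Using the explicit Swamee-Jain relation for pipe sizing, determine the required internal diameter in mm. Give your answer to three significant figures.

Swamee-Jain (Type III): D = 0.66·[ε^1.25·(LQ²/(gh_f))^4.75 + ν·Q^9.4·(L/(gh_f))^5.2]^0.04
LQ²/(gh_f) = 0.2659; L/(gh_f) = 1.574
Term 1 = ε^1.25·(…)^4.75 = 8.01×10^-10; Term 2 = ν·Q^9.4·(…)^5.2 = 1.96×10^-9
D = 0.66·(8.01×10^-10 + 1.96×10^-9)^0.04 = 0.3000 m = 300 mm
Check: V = 5.81 m/s, Re = 2.21×10^6, f = 0.01116, h_f = 27.8 m ≈ 28.1 m ✓

D ≈ 300 mm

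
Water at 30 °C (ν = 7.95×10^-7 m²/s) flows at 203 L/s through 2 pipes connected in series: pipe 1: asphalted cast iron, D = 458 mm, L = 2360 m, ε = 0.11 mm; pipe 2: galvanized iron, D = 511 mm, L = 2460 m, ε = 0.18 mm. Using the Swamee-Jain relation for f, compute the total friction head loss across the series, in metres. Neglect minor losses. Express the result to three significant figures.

Pipe 1: V = 1.232 m/s, Re = 7.10×10^5, ε/D = 2.40×10^-4, f = 0.01549, h_1 = f(L/D)V²/2g = 6.176 m
Pipe 2: V = 0.9898 m/s, Re = 6.36×10^5, ε/D = 3.52×10^-4, f = 0.01654, h_2 = f(L/D)V²/2g = 3.977 m
Series → Q common, losses add: H = Σh = 10.15 m

H ≈ 10.2 m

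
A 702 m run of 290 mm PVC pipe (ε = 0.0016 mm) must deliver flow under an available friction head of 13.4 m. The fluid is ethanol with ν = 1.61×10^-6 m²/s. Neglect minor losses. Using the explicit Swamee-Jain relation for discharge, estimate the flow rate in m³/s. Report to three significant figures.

Swamee-Jain (Type II): Q = -0.965·√(gD⁵h_f/L)·ln[ε/(3.7D) + √(3.17ν²L/(gD³h_f))]
√(gD⁵h_f/L) = √(9.81·0.290⁵·13.4/702) = 0.01960
ε/(3.7D) = 1.49×10^-6; √(3.17ν²L/(gD³h_f)) = 4.24×10^-5
Q = -0.965·0.01960·ln(4.391×10^-5) = 0.1898 m³/s
Check: V = 2.87 m/s, Re = 5.17×10^5, f = 0.01310, h_f = 13.3 m ≈ 13.4 m ✓

Q ≈ 0.190 m³/s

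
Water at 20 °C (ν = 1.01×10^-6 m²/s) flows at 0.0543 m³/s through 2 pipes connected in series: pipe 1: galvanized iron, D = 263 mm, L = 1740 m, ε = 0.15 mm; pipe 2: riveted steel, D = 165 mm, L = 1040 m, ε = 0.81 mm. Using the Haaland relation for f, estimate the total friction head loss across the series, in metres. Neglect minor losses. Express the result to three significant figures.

Pipe 1: V = 0.9995 m/s, Re = 2.60×10^5, ε/D = 5.70×10^-4, f = 0.01864, h_1 = f(L/D)V²/2g = 6.279 m
Pipe 2: V = 2.539 m/s, Re = 4.15×10^5, ε/D = 0.00491, f = 0.03047, h_2 = f(L/D)V²/2g = 63.13 m
Series → Q common, losses add: H = Σh = 69.41 m

H ≈ 69.4 m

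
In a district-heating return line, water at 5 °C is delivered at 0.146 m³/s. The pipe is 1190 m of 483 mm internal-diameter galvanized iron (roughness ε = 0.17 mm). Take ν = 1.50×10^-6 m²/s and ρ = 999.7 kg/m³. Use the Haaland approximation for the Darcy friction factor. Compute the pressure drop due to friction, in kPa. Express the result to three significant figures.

V = 4Q/(πD²) = 4·0.146/(π·0.483²) = 0.7968 m/s
Re = VD/ν = 0.7968·0.483/1.50×10^-6 = 2.57×10^5 → turbulent
ε/D = 0.17/483 = 3.52×10^-4
Haaland: f = 0.01739
h_f = f(L/D)V²/(2g) = 0.01739·(1190/0.483)·0.7968²/(2·9.81) = 1.386 m
Δp = ρg·h_f = 999.7·9.81·1.386 = 13.60 kPa

Δp ≈ 13.6 kPa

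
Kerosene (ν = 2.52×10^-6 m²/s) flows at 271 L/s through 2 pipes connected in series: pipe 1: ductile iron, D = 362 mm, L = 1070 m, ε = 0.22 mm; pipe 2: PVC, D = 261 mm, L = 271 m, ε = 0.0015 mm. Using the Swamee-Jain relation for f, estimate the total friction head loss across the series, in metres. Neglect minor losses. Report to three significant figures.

H ≈ 37.3 m

Pipe 1: V = 2.633 m/s, Re = 3.78×10^5, ε/D = 6.08×10^-4, f = 0.01867, h_1 = f(L/D)V²/2g = 19.50 m
Pipe 2: V = 5.065 m/s, Re = 5.25×10^5, ε/D = 5.75×10^-6, f = 0.01307, h_2 = f(L/D)V²/2g = 17.75 m
Series → Q common, losses add: H = Σh = 37.25 m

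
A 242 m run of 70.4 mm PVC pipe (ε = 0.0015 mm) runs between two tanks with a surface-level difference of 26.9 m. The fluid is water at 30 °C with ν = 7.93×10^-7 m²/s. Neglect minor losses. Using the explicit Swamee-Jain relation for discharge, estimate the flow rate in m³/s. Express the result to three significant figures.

Q ≈ 0.0125 m³/s

Swamee-Jain (Type II): Q = -0.965·√(gD⁵h_f/L)·ln[ε/(3.7D) + √(3.17ν²L/(gD³h_f))]
√(gD⁵h_f/L) = √(9.81·0.0704⁵·26.9/242) = 0.001373
ε/(3.7D) = 5.76×10^-6; √(3.17ν²L/(gD³h_f)) = 7.24×10^-5
Q = -0.965·0.001373·ln(7.814×10^-5) = 0.01253 m³/s
Check: V = 3.22 m/s, Re = 2.86×10^5, f = 0.01475, h_f = 26.8 m ≈ 26.9 m ✓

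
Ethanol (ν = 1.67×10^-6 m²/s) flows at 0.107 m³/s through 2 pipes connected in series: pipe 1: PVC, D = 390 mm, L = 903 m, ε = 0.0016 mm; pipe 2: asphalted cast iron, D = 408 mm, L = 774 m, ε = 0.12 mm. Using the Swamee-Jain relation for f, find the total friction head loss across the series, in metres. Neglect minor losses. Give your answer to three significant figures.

Pipe 1: V = 0.8957 m/s, Re = 2.09×10^5, ε/D = 4.10×10^-6, f = 0.01544, h_1 = f(L/D)V²/2g = 1.461 m
Pipe 2: V = 0.8184 m/s, Re = 2.00×10^5, ε/D = 2.94×10^-4, f = 0.01775, h_2 = f(L/D)V²/2g = 1.150 m
Series → Q common, losses add: H = Σh = 2.611 m

H ≈ 2.61 m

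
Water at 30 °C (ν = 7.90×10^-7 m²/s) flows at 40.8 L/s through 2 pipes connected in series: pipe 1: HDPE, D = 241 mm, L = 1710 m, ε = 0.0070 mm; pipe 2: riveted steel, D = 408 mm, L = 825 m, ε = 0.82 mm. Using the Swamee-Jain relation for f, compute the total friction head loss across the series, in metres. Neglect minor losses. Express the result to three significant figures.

H ≈ 4.57 m

Pipe 1: V = 0.8944 m/s, Re = 2.73×10^5, ε/D = 2.90×10^-5, f = 0.01495, h_1 = f(L/D)V²/2g = 4.325 m
Pipe 2: V = 0.3121 m/s, Re = 1.61×10^5, ε/D = 0.00201, f = 0.02473, h_2 = f(L/D)V²/2g = 0.2482 m
Series → Q common, losses add: H = Σh = 4.573 m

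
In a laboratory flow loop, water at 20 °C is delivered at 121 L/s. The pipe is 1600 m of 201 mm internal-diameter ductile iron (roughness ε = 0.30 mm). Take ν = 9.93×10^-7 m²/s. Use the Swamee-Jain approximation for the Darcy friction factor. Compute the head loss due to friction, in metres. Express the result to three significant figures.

V = 4Q/(πD²) = 4·0.121/(π·0.201²) = 3.813 m/s
Re = VD/ν = 3.813·0.201/9.93×10^-7 = 7.72×10^5 → turbulent
ε/D = 0.30/201 = 0.00149
Swamee-Jain: f = 0.02209
h_f = f(L/D)V²/(2g) = 0.02209·(1600/0.201)·3.813²/(2·9.81) = 130.3 m

h_f ≈ 130 m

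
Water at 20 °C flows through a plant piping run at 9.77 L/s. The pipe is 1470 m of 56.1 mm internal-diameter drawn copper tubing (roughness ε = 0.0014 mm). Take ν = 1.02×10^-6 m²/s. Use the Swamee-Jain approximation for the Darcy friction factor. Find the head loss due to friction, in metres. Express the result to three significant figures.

h_f ≈ 324 m

V = 4Q/(πD²) = 4·0.00977/(π·0.0561²) = 3.953 m/s
Re = VD/ν = 3.953·0.0561/1.02×10^-6 = 2.17×10^5 → turbulent
ε/D = 0.0014/56.1 = 2.50×10^-5
Swamee-Jain: f = 0.01552
h_f = f(L/D)V²/(2g) = 0.01552·(1470/0.0561)·3.953²/(2·9.81) = 323.9 m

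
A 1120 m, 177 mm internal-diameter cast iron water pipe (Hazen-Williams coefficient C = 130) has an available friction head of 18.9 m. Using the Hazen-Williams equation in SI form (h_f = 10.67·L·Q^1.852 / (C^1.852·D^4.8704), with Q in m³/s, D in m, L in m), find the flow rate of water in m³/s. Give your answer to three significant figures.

Q ≈ 0.0421 m³/s

Rearranging: Q = [h_f·C^1.852·D^4.8704 / (10.67·L)]^(1/1.852)
Q = [18.9·130^1.852·0.177^4.8704 / (10.67·1120)]^0.540 = 0.04206 m³/s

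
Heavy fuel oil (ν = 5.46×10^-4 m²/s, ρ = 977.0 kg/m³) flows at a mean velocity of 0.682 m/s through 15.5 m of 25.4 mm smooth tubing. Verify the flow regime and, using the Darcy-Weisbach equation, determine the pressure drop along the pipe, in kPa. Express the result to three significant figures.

Re = VD/ν = 0.682·0.02540/5.46×10^-4 = 31.7 → laminar (Re < 2300)
f = 64/Re = 2.017
h_f = f(L/D)V²/(2g) = 2.017·(15.5/0.02540)·0.682²/(2·9.81) = 29.18 m
Δp = ρg·h_f = 977.0·9.81·29.18 = 279.7 kPa

Δp ≈ 280 kPa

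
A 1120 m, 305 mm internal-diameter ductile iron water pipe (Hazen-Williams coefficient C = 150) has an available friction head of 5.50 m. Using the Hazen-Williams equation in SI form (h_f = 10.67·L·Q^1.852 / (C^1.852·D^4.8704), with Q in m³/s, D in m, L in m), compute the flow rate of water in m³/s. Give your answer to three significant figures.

Q ≈ 0.104 m³/s

Rearranging: Q = [h_f·C^1.852·D^4.8704 / (10.67·L)]^(1/1.852)
Q = [5.50·150^1.852·0.305^4.8704 / (10.67·1120)]^0.540 = 0.1042 m³/s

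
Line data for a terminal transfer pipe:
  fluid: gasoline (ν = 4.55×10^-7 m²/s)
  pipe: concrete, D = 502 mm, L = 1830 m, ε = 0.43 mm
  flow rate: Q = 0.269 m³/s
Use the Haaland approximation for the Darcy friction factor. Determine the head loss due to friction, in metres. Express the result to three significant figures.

h_f ≈ 6.57 m

V = 4Q/(πD²) = 4·0.269/(π·0.502²) = 1.359 m/s
Re = VD/ν = 1.359·0.502/4.55×10^-7 = 1.50×10^6 → turbulent
ε/D = 0.43/502 = 8.57×10^-4
Haaland: f = 0.01915
h_f = f(L/D)V²/(2g) = 0.01915·(1830/0.502)·1.359²/(2·9.81) = 6.574 m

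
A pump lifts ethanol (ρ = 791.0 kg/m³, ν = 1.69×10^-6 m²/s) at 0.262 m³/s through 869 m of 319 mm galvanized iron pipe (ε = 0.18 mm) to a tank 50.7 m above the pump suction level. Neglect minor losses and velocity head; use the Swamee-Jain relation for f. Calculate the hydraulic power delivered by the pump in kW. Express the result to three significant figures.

P_hyd ≈ 158 kW

V = 4Q/(πD²) = 3.278 m/s; Re = 6.19×10^5; ε/D = 5.64×10^-4; f = 0.01800
h_f = f(L/D)V²/2g = 26.86 m
Total head H = z + h_f = 50.7 + 26.86 = 77.56 m
P_hyd = ρgQH = 791.0·9.81·0.262·77.56 = 157.7 kW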